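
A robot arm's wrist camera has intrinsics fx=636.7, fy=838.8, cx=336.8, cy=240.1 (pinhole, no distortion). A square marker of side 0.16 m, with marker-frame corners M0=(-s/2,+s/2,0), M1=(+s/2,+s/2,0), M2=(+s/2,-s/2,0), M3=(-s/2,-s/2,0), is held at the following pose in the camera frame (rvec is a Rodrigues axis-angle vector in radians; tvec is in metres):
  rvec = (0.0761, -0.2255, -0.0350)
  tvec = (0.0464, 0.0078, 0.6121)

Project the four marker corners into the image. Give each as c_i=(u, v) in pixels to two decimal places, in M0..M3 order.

Intrinsics K: fx=636.7, fy=838.8, cx=336.8, cy=240.1
Marker side s = 0.16 m; corners in marker frame (Z=0):
  M0 = (-0.0800, +0.0800, 0)
  M1 = (+0.0800, +0.0800, 0)
  M2 = (+0.0800, -0.0800, 0)
  M3 = (-0.0800, -0.0800, 0)
rvec = (0.0761, -0.2255, -0.0350), |rvec| = θ = 0.24055 rad = 13.783°
Rodrigues: sinθ=0.23824, 1−cosθ=0.02879; R = I + sinθ·[k]× + (1−cosθ)·[k]×²:
    [+0.97409 +0.02612 -0.22466]
    [-0.04320 +0.99651 -0.07144]
    [+0.22201 +0.07930 +0.97182]
t = (0.0464, 0.0078, 0.6121) m
M0: Pc = R·M0+t = (-0.02944, +0.09098, +0.60068); u = 636.7·(-0.02944)/0.60068 + 336.8 = 305.5979, v = 838.8·(+0.09098)/0.60068 + 240.1 = 367.1411
M1: Pc = R·M1+t = (+0.12642, +0.08406, +0.63620); u = 636.7·(+0.12642)/0.63620 + 336.8 = 463.3155, v = 838.8·(+0.08406)/0.63620 + 240.1 = 350.9344
M2: Pc = R·M2+t = (+0.12224, -0.07538, +0.62352); u = 636.7·(+0.12224)/0.62352 + 336.8 = 461.6215, v = 838.8·(-0.07538)/0.62352 + 240.1 = 138.6975
M3: Pc = R·M3+t = (-0.03362, -0.06846, +0.58800); u = 636.7·(-0.03362)/0.58800 + 336.8 = 300.3985, v = 838.8·(-0.06846)/0.58800 + 240.1 = 142.4326

c0=(305.60, 367.14) c1=(463.32, 350.93) c2=(461.62, 138.70) c3=(300.40, 142.43)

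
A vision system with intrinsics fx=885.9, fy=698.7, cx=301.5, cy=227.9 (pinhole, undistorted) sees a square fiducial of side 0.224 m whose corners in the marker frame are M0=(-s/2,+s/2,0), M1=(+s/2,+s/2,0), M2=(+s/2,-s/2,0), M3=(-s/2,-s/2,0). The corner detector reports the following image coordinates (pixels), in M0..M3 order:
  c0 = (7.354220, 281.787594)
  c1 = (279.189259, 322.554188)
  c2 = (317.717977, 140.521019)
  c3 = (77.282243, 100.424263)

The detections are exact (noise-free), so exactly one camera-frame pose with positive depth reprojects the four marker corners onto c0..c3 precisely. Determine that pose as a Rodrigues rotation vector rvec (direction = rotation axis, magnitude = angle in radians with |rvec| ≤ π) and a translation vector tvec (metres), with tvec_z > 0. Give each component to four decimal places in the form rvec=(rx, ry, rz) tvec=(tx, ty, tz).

Intrinsics K: fx=885.9, fy=698.7, cx=301.5, cy=227.9
Marker side s = 0.224 m; corners in marker frame (Z=0):
  M0 = (-0.1120, +0.1120, 0)
  M1 = (+0.1120, +0.1120, 0)
  M2 = (+0.1120, -0.1120, 0)
  M3 = (-0.1120, -0.1120, 0)
Detected image corners:
  c0 = (7.354220, 281.787594) px
  c1 = (279.189259, 322.554188) px
  c2 = (317.717977, 140.521019) px
  c3 = (77.282243, 100.424263) px
Planar DLT: solve 8×8 A·h = b for H (H[2,2]=1):
  H  [+1156.47064 -330.92026 +173.42592]
  H  [+201.66582 +700.01960 +206.19765]
  H  [+0.10058 -0.52598 +1.00000]
B = K⁻¹H; ‖b₁‖=1.300569, ‖b₂‖=1.300569; λ = 2/(‖b₁‖+‖b₂‖) = 0.768894, sign → tz>0 ⇒ λ=+0.768894
r₁ = λ·B[:,0] = (+0.97741,+0.19670,+0.07734); r₂ = λ·B[:,1] = (-0.14958,+0.90226,-0.40442)
r₃ = r₁×r₂ = (-0.14933,+0.38372,+0.91130); SVD([r₁ r₂ r₃]) → R = UVᵀ:
  R  [+0.97741 -0.14958 -0.14933]
  R  [+0.19670 +0.90226 +0.38372]
  R  [+0.07734 -0.40442 +0.91130]
t = (-0.11116, -0.02388, +0.76889) m
tr R = 2.790965; θ = arccos((tr R − 1)/2) = 0.461282 rad = 26.429°
axis k = ((R−Rᵀ)₃₂, (R−Rᵀ)₁₃, (R−Rᵀ)₂₁) / (2 sinθ) = (-0.885354, -0.254625, +0.388991)
rvec = θ·k = (-0.408398, -0.117454, +0.179435)

rvec=(-0.4084, -0.1175, 0.1794) tvec=(-0.1112, -0.0239, 0.7689)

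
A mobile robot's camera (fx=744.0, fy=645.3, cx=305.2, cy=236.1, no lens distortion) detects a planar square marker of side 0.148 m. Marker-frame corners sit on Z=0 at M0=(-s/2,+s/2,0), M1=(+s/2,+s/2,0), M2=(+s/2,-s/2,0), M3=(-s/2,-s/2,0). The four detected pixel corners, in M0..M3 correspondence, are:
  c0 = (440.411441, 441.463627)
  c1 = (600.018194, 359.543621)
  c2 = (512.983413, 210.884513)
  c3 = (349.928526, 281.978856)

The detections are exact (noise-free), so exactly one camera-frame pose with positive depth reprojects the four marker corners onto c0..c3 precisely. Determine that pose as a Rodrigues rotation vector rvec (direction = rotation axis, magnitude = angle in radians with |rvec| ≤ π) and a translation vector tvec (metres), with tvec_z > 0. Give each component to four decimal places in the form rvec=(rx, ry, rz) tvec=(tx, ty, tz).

Intrinsics K: fx=744.0, fy=645.3, cx=305.2, cy=236.1
Marker side s = 0.148 m; corners in marker frame (Z=0):
  M0 = (-0.0740, +0.0740, 0)
  M1 = (+0.0740, +0.0740, 0)
  M2 = (+0.0740, -0.0740, 0)
  M3 = (-0.0740, -0.0740, 0)
Detected image corners:
  c0 = (440.411441, 441.463627) px
  c1 = (600.018194, 359.543621) px
  c2 = (512.983413, 210.884513) px
  c3 = (349.928526, 281.978856) px
Planar DLT: solve 8×8 A·h = b for H (H[2,2]=1):
  H  [+1294.38446 +555.70678 +478.09621]
  H  [-377.85728 +1010.19549 +321.72978]
  H  [+0.42921 -0.09172 +1.00000]
B = K⁻¹H; ‖b₁‖=1.783481, ‖b₂‖=1.783481; λ = 2/(‖b₁‖+‖b₂‖) = 0.560701, sign → tz>0 ⇒ λ=+0.560701
r₁ = λ·B[:,0] = (+0.87677,-0.41637,+0.24066); r₂ = λ·B[:,1] = (+0.43989,+0.89658,-0.05143)
r₃ = r₁×r₂ = (-0.19435,+0.15096,+0.96925); SVD([r₁ r₂ r₃]) → R = UVᵀ:
  R  [+0.87677 +0.43989 -0.19435]
  R  [-0.41637 +0.89658 +0.15096]
  R  [+0.24066 -0.05143 +0.96925]
t = (+0.13030, +0.07440, +0.56070) m
tr R = 2.742589; θ = arccos((tr R − 1)/2) = 0.512963 rad = 29.391°
axis k = ((R−Rᵀ)₃₂, (R−Rᵀ)₁₃, (R−Rᵀ)₂₁) / (2 sinθ) = (-0.206195, -0.443201, -0.872386)
rvec = θ·k = (-0.105770, -0.227345, -0.447501)

rvec=(-0.1058, -0.2273, -0.4475) tvec=(0.1303, 0.0744, 0.5607)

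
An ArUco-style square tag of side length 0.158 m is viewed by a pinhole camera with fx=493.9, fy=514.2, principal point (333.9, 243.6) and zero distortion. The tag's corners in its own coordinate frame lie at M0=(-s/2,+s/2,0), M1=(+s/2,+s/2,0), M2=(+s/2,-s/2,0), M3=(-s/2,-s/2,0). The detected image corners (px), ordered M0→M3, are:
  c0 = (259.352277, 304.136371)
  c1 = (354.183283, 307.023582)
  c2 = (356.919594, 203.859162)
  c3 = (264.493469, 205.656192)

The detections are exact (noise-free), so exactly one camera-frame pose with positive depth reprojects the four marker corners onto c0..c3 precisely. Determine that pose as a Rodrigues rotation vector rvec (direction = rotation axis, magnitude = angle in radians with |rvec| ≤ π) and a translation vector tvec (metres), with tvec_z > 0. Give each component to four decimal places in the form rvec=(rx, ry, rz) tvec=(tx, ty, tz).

rvec=(-0.1438, 0.2364, 0.0169) tvec=(-0.0425, 0.0169, 0.8004)

Intrinsics K: fx=493.9, fy=514.2, cx=333.9, cy=243.6
Marker side s = 0.158 m; corners in marker frame (Z=0):
  M0 = (-0.0790, +0.0790, 0)
  M1 = (+0.0790, +0.0790, 0)
  M2 = (+0.0790, -0.0790, 0)
  M3 = (-0.0790, -0.0790, 0)
Detected image corners:
  c0 = (259.352277, 304.136371) px
  c1 = (354.183283, 307.023582) px
  c2 = (356.919594, 203.859162) px
  c3 = (264.493469, 205.656192) px
Planar DLT: solve 8×8 A·h = b for H (H[2,2]=1):
  H  [+501.98757 -79.10186 +307.68036]
  H  [-71.54674 +593.14462 +254.46600]
  H  [-0.29311 -0.17490 +1.00000]
B = K⁻¹H; ‖b₁‖=1.249397, ‖b₂‖=1.249397; λ = 2/(‖b₁‖+‖b₂‖) = 0.800386, sign → tz>0 ⇒ λ=+0.800386
r₁ = λ·B[:,0] = (+0.97209,-0.00023,-0.23460); r₂ = λ·B[:,1] = (-0.03355,+0.98959,-0.13998)
r₃ = r₁×r₂ = (+0.23219,+0.14395,+0.96196); SVD([r₁ r₂ r₃]) → R = UVᵀ:
  R  [+0.97209 -0.03355 +0.23219]
  R  [-0.00023 +0.98959 +0.14395]
  R  [-0.23460 -0.13998 +0.96196]
t = (-0.04249, +0.01691, +0.80039) m
tr R = 2.923638; θ = arccos((tr R − 1)/2) = 0.277224 rad = 15.884°
axis k = ((R−Rᵀ)₃₂, (R−Rᵀ)₁₃, (R−Rᵀ)₂₁) / (2 sinθ) = (-0.518718, +0.852775, +0.060882)
rvec = θ·k = (-0.143801, +0.236410, +0.016878)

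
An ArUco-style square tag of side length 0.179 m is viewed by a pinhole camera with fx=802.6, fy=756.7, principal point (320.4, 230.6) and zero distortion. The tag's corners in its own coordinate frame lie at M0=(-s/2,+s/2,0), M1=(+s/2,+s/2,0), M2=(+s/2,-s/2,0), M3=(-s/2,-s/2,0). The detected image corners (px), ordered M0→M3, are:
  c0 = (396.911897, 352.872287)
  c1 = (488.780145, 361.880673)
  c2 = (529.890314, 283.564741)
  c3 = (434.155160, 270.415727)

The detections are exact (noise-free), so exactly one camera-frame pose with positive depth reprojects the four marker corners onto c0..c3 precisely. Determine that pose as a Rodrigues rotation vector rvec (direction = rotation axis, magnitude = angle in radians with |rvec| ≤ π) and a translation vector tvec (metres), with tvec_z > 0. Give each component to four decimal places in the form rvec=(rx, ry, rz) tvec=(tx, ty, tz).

rvec=(0.5105, -0.2864, 0.2323) tvec=(0.2385, 0.1561, 1.3435)

Intrinsics K: fx=802.6, fy=756.7, cx=320.4, cy=230.6
Marker side s = 0.179 m; corners in marker frame (Z=0):
  M0 = (-0.0895, +0.0895, 0)
  M1 = (+0.0895, +0.0895, 0)
  M2 = (+0.0895, -0.0895, 0)
  M3 = (-0.0895, -0.0895, 0)
Detected image corners:
  c0 = (396.911897, 352.872287) px
  c1 = (488.780145, 361.880673) px
  c2 = (529.890314, 283.564741) px
  c3 = (434.155160, 270.415727) px
Planar DLT: solve 8×8 A·h = b for H (H[2,2]=1):
  H  [+635.66039 -65.84229 +462.86955]
  H  [+138.33479 +553.95279 +318.49556]
  H  [+0.24209 +0.33141 +1.00000]
B = K⁻¹H; ‖b₁‖=0.744326, ‖b₂‖=0.744326; λ = 2/(‖b₁‖+‖b₂‖) = 1.343498, sign → tz>0 ⇒ λ=+1.343498
r₁ = λ·B[:,0] = (+0.93421,+0.14649,+0.32524); r₂ = λ·B[:,1] = (-0.28796,+0.84784,+0.44525)
r₃ = r₁×r₂ = (-0.21053,-0.50962,+0.83425); SVD([r₁ r₂ r₃]) → R = UVᵀ:
  R  [+0.93421 -0.28796 -0.21053]
  R  [+0.14649 +0.84784 -0.50962]
  R  [+0.32524 +0.44525 +0.83425]
t = (+0.23848, +0.15606, +1.34350) m
tr R = 2.616301; θ = arccos((tr R − 1)/2) = 0.629791 rad = 36.084°
axis k = ((R−Rᵀ)₃₂, (R−Rᵀ)₁₃, (R−Rᵀ)₂₁) / (2 sinθ) = (+0.810617, -0.454831, +0.368822)
rvec = θ·k = (+0.510519, -0.286448, +0.232281)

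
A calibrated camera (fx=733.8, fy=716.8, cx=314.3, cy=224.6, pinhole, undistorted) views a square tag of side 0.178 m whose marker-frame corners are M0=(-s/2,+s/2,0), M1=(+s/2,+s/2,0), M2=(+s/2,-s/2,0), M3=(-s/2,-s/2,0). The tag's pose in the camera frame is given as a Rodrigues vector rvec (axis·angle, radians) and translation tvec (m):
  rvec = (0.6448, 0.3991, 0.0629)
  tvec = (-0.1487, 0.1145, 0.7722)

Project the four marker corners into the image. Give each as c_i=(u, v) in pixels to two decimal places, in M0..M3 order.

Intrinsics K: fx=733.8, fy=716.8, cx=314.3, cy=224.6
Marker side s = 0.178 m; corners in marker frame (Z=0):
  M0 = (-0.0890, +0.0890, 0)
  M1 = (+0.0890, +0.0890, 0)
  M2 = (+0.0890, -0.0890, 0)
  M3 = (-0.0890, -0.0890, 0)
rvec = (0.6448, 0.3991, 0.0629), |rvec| = θ = 0.76092 rad = 43.598°
Rodrigues: sinθ=0.68959, 1−cosθ=0.27580; R = I + sinθ·[k]× + (1−cosθ)·[k]×²:
    [+0.92224 +0.06558 +0.38101]
    [+0.17958 +0.80007 -0.57240]
    [-0.34237 +0.59631 +0.72608]
t = (-0.1487, 0.1145, 0.7722) m
M0: Pc = R·M0+t = (-0.22494, +0.16972, +0.85574); u = 733.8·(-0.22494)/0.85574 + 314.3 = 121.4108, v = 716.8·(+0.16972)/0.85574 + 224.6 = 366.7663
M1: Pc = R·M1+t = (-0.06078, +0.20169, +0.79480); u = 733.8·(-0.06078)/0.79480 + 314.3 = 258.1812, v = 716.8·(+0.20169)/0.79480 + 224.6 = 406.4956
M2: Pc = R·M2+t = (-0.07246, +0.05928, +0.68866); u = 733.8·(-0.07246)/0.68866 + 314.3 = 237.0938, v = 716.8·(+0.05928)/0.68866 + 224.6 = 286.2990
M3: Pc = R·M3+t = (-0.23662, +0.02731, +0.74960); u = 733.8·(-0.23662)/0.74960 + 314.3 = 82.6710, v = 716.8·(+0.02731)/0.74960 + 224.6 = 250.7158

c0=(121.41, 366.77) c1=(258.18, 406.50) c2=(237.09, 286.30) c3=(82.67, 250.72)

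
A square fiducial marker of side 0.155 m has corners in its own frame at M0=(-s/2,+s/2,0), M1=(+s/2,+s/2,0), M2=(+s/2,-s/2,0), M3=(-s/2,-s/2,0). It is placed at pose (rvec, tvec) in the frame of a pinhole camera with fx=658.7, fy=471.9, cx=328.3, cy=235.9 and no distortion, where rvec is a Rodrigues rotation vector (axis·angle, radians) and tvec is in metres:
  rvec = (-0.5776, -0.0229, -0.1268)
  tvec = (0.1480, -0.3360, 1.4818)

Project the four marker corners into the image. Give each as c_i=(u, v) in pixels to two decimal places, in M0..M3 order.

Intrinsics K: fx=658.7, fy=471.9, cx=328.3, cy=235.9
Marker side s = 0.155 m; corners in marker frame (Z=0):
  M0 = (-0.0775, +0.0775, 0)
  M1 = (+0.0775, +0.0775, 0)
  M2 = (+0.0775, -0.0775, 0)
  M3 = (-0.0775, -0.0775, 0)
rvec = (-0.5776, -0.0229, -0.1268), |rvec| = θ = 0.59180 rad = 33.908°
Rodrigues: sinθ=0.55785, 1−cosθ=0.17006; R = I + sinθ·[k]× + (1−cosθ)·[k]×²:
    [+0.99194 +0.12595 +0.01398]
    [-0.11310 +0.83019 +0.54588]
    [+0.05715 -0.54306 +0.83775]
t = (0.1480, -0.3360, 1.4818) m
M0: Pc = R·M0+t = (+0.08089, -0.26289, +1.43528); u = 658.7·(+0.08089)/1.43528 + 328.3 = 365.4213, v = 471.9·(-0.26289)/1.43528 + 235.9 = 149.4642
M1: Pc = R·M1+t = (+0.23464, -0.28043, +1.44414); u = 658.7·(+0.23464)/1.44414 + 328.3 = 435.3220, v = 471.9·(-0.28043)/1.44414 + 235.9 = 144.2658
M2: Pc = R·M2+t = (+0.21511, -0.40911, +1.52832); u = 658.7·(+0.21511)/1.52832 + 328.3 = 421.0136, v = 471.9·(-0.40911)/1.52832 + 235.9 = 109.5800
M3: Pc = R·M3+t = (+0.06136, -0.39157, +1.51946); u = 658.7·(+0.06136)/1.51946 + 328.3 = 354.9018, v = 471.9·(-0.39157)/1.51946 + 235.9 = 114.2882

c0=(365.42, 149.46) c1=(435.32, 144.27) c2=(421.01, 109.58) c3=(354.90, 114.29)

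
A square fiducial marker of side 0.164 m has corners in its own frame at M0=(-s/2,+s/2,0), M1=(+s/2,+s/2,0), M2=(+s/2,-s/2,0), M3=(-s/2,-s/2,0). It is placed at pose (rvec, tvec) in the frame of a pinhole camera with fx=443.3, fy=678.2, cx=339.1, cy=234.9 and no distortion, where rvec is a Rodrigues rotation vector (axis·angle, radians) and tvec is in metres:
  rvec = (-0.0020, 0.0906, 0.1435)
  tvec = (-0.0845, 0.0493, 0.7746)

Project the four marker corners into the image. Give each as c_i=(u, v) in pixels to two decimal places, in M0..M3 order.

c0=(238.79, 337.84) c1=(330.21, 360.51) c2=(343.75, 217.07) c3=(251.98, 197.10)

Intrinsics K: fx=443.3, fy=678.2, cx=339.1, cy=234.9
Marker side s = 0.164 m; corners in marker frame (Z=0):
  M0 = (-0.0820, +0.0820, 0)
  M1 = (+0.0820, +0.0820, 0)
  M2 = (+0.0820, -0.0820, 0)
  M3 = (-0.0820, -0.0820, 0)
rvec = (-0.0020, 0.0906, 0.1435), |rvec| = θ = 0.16972 rad = 9.724°
Rodrigues: sinθ=0.16891, 1−cosθ=0.01437; R = I + sinθ·[k]× + (1−cosθ)·[k]×²:
    [+0.98563 -0.14290 +0.09002]
    [+0.14272 +0.98973 +0.00848]
    [-0.09031 +0.00449 +0.99590]
t = (-0.0845, 0.0493, 0.7746) m
M0: Pc = R·M0+t = (-0.17704, +0.11875, +0.78237); u = 443.3·(-0.17704)/0.78237 + 339.1 = 238.7876, v = 678.2·(+0.11875)/0.78237 + 234.9 = 337.8421
M1: Pc = R·M1+t = (-0.01540, +0.14216, +0.76756); u = 443.3·(-0.01540)/0.76756 + 339.1 = 330.2082, v = 678.2·(+0.14216)/0.76756 + 234.9 = 360.5098
M2: Pc = R·M2+t = (+0.00804, -0.02015, +0.76683); u = 443.3·(+0.00804)/0.76683 + 339.1 = 343.7479, v = 678.2·(-0.02015)/0.76683 + 234.9 = 217.0750
M3: Pc = R·M3+t = (-0.15360, -0.04356, +0.78164); u = 443.3·(-0.15360)/0.78164 + 339.1 = 251.9845, v = 678.2·(-0.04356)/0.78164 + 234.9 = 197.1038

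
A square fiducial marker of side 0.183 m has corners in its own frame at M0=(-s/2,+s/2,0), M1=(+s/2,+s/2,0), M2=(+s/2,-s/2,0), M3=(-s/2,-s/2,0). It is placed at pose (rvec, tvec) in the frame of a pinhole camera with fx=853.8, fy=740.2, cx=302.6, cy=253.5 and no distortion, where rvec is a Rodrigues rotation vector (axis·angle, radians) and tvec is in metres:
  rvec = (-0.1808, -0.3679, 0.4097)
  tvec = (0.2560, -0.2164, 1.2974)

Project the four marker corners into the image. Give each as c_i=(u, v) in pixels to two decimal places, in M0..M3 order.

Intrinsics K: fx=853.8, fy=740.2, cx=302.6, cy=253.5
Marker side s = 0.183 m; corners in marker frame (Z=0):
  M0 = (-0.0915, +0.0915, 0)
  M1 = (+0.0915, +0.0915, 0)
  M2 = (+0.0915, -0.0915, 0)
  M3 = (-0.0915, -0.0915, 0)
rvec = (-0.1808, -0.3679, 0.4097), |rvec| = θ = 0.57956 rad = 33.207°
Rodrigues: sinθ=0.54766, 1−cosθ=0.16330; R = I + sinθ·[k]× + (1−cosθ)·[k]×²:
    [+0.85259 -0.35481 -0.38366]
    [+0.41948 +0.90250 +0.09757]
    [+0.31164 -0.24413 +0.91831]
t = (0.2560, -0.2164, 1.2974) m
M0: Pc = R·M0+t = (+0.14552, -0.17220, +1.24655); u = 853.8·(+0.14552)/1.24655 + 302.6 = 402.2731, v = 740.2·(-0.17220)/1.24655 + 253.5 = 151.2455
M1: Pc = R·M1+t = (+0.30155, -0.09544, +1.30358); u = 853.8·(+0.30155)/1.30358 + 302.6 = 500.1036, v = 740.2·(-0.09544)/1.30358 + 253.5 = 199.3081
M2: Pc = R·M2+t = (+0.36648, -0.26060, +1.34825); u = 853.8·(+0.36648)/1.34825 + 302.6 = 534.6770, v = 740.2·(-0.26060)/1.34825 + 253.5 = 110.4307
M3: Pc = R·M3+t = (+0.21045, -0.33736, +1.29122); u = 853.8·(+0.21045)/1.29122 + 302.6 = 441.7584, v = 740.2·(-0.33736)/1.29122 + 253.5 = 60.1056

c0=(402.27, 151.25) c1=(500.10, 199.31) c2=(534.68, 110.43) c3=(441.76, 60.11)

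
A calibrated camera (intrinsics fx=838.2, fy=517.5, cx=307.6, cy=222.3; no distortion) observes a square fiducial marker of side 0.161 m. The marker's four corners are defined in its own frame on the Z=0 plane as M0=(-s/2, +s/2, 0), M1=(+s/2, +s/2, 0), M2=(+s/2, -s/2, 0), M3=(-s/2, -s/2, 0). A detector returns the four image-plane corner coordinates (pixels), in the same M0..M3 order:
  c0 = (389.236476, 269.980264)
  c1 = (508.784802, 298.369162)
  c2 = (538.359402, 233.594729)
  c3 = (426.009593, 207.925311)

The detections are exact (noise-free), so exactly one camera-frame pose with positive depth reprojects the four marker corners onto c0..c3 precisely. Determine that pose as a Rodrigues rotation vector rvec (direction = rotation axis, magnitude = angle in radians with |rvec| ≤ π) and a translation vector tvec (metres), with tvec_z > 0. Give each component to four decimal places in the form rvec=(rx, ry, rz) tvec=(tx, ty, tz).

Intrinsics K: fx=838.2, fy=517.5, cx=307.6, cy=222.3
Marker side s = 0.161 m; corners in marker frame (Z=0):
  M0 = (-0.0805, +0.0805, 0)
  M1 = (+0.0805, +0.0805, 0)
  M2 = (+0.0805, -0.0805, 0)
  M3 = (-0.0805, -0.0805, 0)
Detected image corners:
  c0 = (389.236476, 269.980264) px
  c1 = (508.784802, 298.369162) px
  c2 = (538.359402, 233.594729) px
  c3 = (426.009593, 207.925311) px
Planar DLT: solve 8×8 A·h = b for H (H[2,2]=1):
  H  [+677.10988 -397.86305 +465.72289]
  H  [+144.65000 +289.89692 +251.31781]
  H  [-0.09092 -0.41162 +1.00000]
B = K⁻¹H; ‖b₁‖=0.904065, ‖b₂‖=0.904065; λ = 2/(‖b₁‖+‖b₂‖) = 1.106115, sign → tz>0 ⇒ λ=+1.106115
r₁ = λ·B[:,0] = (+0.93044,+0.35238,-0.10056); r₂ = λ·B[:,1] = (-0.35795,+0.81521,-0.45530)
r₃ = r₁×r₂ = (-0.07846,+0.45963,+0.88464); SVD([r₁ r₂ r₃]) → R = UVᵀ:
  R  [+0.93044 -0.35795 -0.07846]
  R  [+0.35238 +0.81521 +0.45963]
  R  [-0.10056 -0.45530 +0.88464]
t = (+0.20866, +0.06202, +1.10612) m
tr R = 2.630293; θ = arccos((tr R − 1)/2) = 0.617814 rad = 35.398°
axis k = ((R−Rᵀ)₃₂, (R−Rᵀ)₁₃, (R−Rᵀ)₂₁) / (2 sinθ) = (-0.789747, +0.019081, +0.613135)
rvec = θ·k = (-0.487917, +0.011788, +0.378804)

rvec=(-0.4879, 0.0118, 0.3788) tvec=(0.2087, 0.0620, 1.1061)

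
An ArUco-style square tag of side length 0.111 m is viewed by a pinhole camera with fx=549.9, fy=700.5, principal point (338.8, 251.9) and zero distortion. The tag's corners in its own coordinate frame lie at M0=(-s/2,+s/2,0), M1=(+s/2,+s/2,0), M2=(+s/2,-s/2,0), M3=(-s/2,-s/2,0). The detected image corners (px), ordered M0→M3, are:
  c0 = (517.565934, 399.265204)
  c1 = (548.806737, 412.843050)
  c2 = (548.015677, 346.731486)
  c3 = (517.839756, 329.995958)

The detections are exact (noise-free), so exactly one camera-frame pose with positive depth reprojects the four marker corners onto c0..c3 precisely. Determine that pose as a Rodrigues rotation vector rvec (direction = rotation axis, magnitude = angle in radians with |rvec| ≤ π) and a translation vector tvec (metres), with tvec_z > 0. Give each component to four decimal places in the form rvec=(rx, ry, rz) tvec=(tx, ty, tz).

Intrinsics K: fx=549.9, fy=700.5, cx=338.8, cy=251.9
Marker side s = 0.111 m; corners in marker frame (Z=0):
  M0 = (-0.0555, +0.0555, 0)
  M1 = (+0.0555, +0.0555, 0)
  M2 = (+0.0555, -0.0555, 0)
  M3 = (-0.0555, -0.0555, 0)
Detected image corners:
  c0 = (517.565934, 399.265204) px
  c1 = (548.806737, 412.843050) px
  c2 = (548.015677, 346.731486) px
  c3 = (517.839756, 329.995958) px
Planar DLT: solve 8×8 A·h = b for H (H[2,2]=1):
  H  [+538.37232 -166.27538 +533.47328]
  H  [+319.60264 +491.61523 +371.82090]
  H  [+0.49114 -0.31654 +1.00000]
B = K⁻¹H; ‖b₁‖=0.881467, ‖b₂‖=0.881467; λ = 2/(‖b₁‖+‖b₂‖) = 1.134472, sign → tz>0 ⇒ λ=+1.134472
r₁ = λ·B[:,0] = (+0.76740,+0.31724,+0.55718); r₂ = λ·B[:,1] = (-0.12178,+0.92532,-0.35911)
r₃ = r₁×r₂ = (-0.62949,+0.20773,+0.74872); SVD([r₁ r₂ r₃]) → R = UVᵀ:
  R  [+0.76740 -0.12178 -0.62949]
  R  [+0.31724 +0.92532 +0.20773]
  R  [+0.55718 -0.35911 +0.74872]
t = (+0.40162, +0.19421, +1.13447) m
tr R = 2.441442; θ = arccos((tr R − 1)/2) = 0.765954 rad = 43.886°
axis k = ((R−Rᵀ)₃₂, (R−Rᵀ)₁₃, (R−Rᵀ)₂₁) / (2 sinθ) = (-0.408841, -0.855909, +0.316651)
rvec = θ·k = (-0.313153, -0.655588, +0.242541)

rvec=(-0.3132, -0.6556, 0.2425) tvec=(0.4016, 0.1942, 1.1345)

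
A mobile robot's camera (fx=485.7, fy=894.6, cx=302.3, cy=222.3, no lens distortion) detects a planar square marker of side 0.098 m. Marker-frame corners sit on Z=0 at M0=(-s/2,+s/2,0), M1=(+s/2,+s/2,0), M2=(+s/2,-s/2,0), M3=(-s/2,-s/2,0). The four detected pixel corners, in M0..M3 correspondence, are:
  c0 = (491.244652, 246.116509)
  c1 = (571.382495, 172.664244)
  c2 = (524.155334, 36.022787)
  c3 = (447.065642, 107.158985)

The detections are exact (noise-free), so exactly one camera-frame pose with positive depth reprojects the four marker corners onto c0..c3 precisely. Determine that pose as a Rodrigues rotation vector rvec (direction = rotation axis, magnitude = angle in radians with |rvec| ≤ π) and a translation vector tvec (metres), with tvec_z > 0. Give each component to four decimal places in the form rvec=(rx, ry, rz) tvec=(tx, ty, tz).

Intrinsics K: fx=485.7, fy=894.6, cx=302.3, cy=222.3
Marker side s = 0.098 m; corners in marker frame (Z=0):
  M0 = (-0.0490, +0.0490, 0)
  M1 = (+0.0490, +0.0490, 0)
  M2 = (+0.0490, -0.0490, 0)
  M3 = (-0.0490, -0.0490, 0)
Detected image corners:
  c0 = (491.244652, 246.116509) px
  c1 = (571.382495, 172.664244) px
  c2 = (524.155334, 36.022787) px
  c3 = (447.065642, 107.158985) px
Planar DLT: solve 8×8 A·h = b for H (H[2,2]=1):
  H  [+787.83970 +273.33317 +507.98377]
  H  [-741.35919 +1352.80533 +139.25808]
  H  [-0.02764 -0.37958 +1.00000]
B = K⁻¹H; ‖b₁‖=1.833955, ‖b₂‖=1.833955; λ = 2/(‖b₁‖+‖b₂‖) = 0.545270, sign → tz>0 ⇒ λ=+0.545270
r₁ = λ·B[:,0] = (+0.89385,-0.44812,-0.01507); r₂ = λ·B[:,1] = (+0.43568,+0.87598,-0.20698)
r₃ = r₁×r₂ = (+0.10595,+0.17844,+0.97823); SVD([r₁ r₂ r₃]) → R = UVᵀ:
  R  [+0.89385 +0.43568 +0.10595]
  R  [-0.44812 +0.87598 +0.17844]
  R  [-0.01507 -0.20698 +0.97823]
t = (+0.23091, -0.05062, +0.54527) m
tr R = 2.748058; θ = arccos((tr R − 1)/2) = 0.507363 rad = 29.070°
axis k = ((R−Rᵀ)₃₂, (R−Rᵀ)₁₃, (R−Rᵀ)₂₁) / (2 sinθ) = (-0.396619, +0.124539, -0.909496)
rvec = θ·k = (-0.201230, +0.063187, -0.461444)

rvec=(-0.2012, 0.0632, -0.4614) tvec=(0.2309, -0.0506, 0.5453)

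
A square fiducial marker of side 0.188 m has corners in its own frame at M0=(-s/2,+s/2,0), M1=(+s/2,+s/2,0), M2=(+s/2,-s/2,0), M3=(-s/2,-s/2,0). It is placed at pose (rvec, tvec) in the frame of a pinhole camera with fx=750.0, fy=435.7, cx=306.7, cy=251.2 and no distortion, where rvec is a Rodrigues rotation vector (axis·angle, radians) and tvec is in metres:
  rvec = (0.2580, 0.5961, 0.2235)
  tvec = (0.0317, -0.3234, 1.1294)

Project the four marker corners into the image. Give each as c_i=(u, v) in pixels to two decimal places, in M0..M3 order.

Intrinsics K: fx=750.0, fy=435.7, cx=306.7, cy=251.2
Marker side s = 0.188 m; corners in marker frame (Z=0):
  M0 = (-0.0940, +0.0940, 0)
  M1 = (+0.0940, +0.0940, 0)
  M2 = (+0.0940, -0.0940, 0)
  M3 = (-0.0940, -0.0940, 0)
rvec = (0.2580, 0.5961, 0.2235), |rvec| = θ = 0.68691 rad = 39.357°
Rodrigues: sinθ=0.63415, 1−cosθ=0.22679; R = I + sinθ·[k]× + (1−cosθ)·[k]×²:
    [+0.80520 -0.13241 +0.57803]
    [+0.28025 +0.94400 -0.17415]
    [-0.52260 +0.30222 +0.79722]
t = (0.0317, -0.3234, 1.1294) m
M0: Pc = R·M0+t = (-0.05644, -0.26101, +1.20693); u = 750.0·(-0.05644)/1.20693 + 306.7 = 271.6303, v = 435.7·(-0.26101)/1.20693 + 251.2 = 156.9767
M1: Pc = R·M1+t = (+0.09494, -0.20832, +1.10868); u = 750.0·(+0.09494)/1.10868 + 306.7 = 370.9261, v = 435.7·(-0.20832)/1.10868 + 251.2 = 169.3325
M2: Pc = R·M2+t = (+0.11984, -0.38579, +1.05187); u = 750.0·(+0.11984)/1.05187 + 306.7 = 392.1450, v = 435.7·(-0.38579)/1.05187 + 251.2 = 91.3989
M3: Pc = R·M3+t = (-0.03154, -0.43848, +1.15012); u = 750.0·(-0.03154)/1.15012 + 306.7 = 286.1312, v = 435.7·(-0.43848)/1.15012 + 251.2 = 85.0901

c0=(271.63, 156.98) c1=(370.93, 169.33) c2=(392.14, 91.40) c3=(286.13, 85.09)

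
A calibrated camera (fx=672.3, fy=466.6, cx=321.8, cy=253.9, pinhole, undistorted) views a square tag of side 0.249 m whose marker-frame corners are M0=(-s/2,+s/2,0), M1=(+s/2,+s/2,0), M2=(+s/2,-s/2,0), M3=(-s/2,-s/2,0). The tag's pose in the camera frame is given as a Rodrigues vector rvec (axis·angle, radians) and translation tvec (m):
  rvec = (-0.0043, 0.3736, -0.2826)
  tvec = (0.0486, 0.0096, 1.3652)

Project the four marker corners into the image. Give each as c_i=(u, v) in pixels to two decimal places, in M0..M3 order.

Intrinsics K: fx=672.3, fy=466.6, cx=321.8, cy=253.9
Marker side s = 0.249 m; corners in marker frame (Z=0):
  M0 = (-0.1245, +0.1245, 0)
  M1 = (+0.1245, +0.1245, 0)
  M2 = (+0.1245, -0.1245, 0)
  M3 = (-0.1245, -0.1245, 0)
rvec = (-0.0043, 0.3736, -0.2826), |rvec| = θ = 0.46846 rad = 26.841°
Rodrigues: sinθ=0.45152, 1−cosθ=0.10774; R = I + sinθ·[k]× + (1−cosθ)·[k]×²:
    [+0.89227 +0.27159 +0.36068]
    [-0.27317 +0.96078 -0.04769]
    [-0.35949 -0.05598 +0.93147]
t = (0.0486, 0.0096, 1.3652) m
M0: Pc = R·M0+t = (-0.02868, +0.16323, +1.40299); u = 672.3·(-0.02868)/1.40299 + 321.8 = 308.0591, v = 466.6·(+0.16323)/1.40299 + 253.9 = 308.1853
M1: Pc = R·M1+t = (+0.19350, +0.09521, +1.31347); u = 672.3·(+0.19350)/1.31347 + 321.8 = 420.8429, v = 466.6·(+0.09521)/1.31347 + 253.9 = 287.7220
M2: Pc = R·M2+t = (+0.12588, -0.14403, +1.32741); u = 672.3·(+0.12588)/1.32741 + 321.8 = 385.5525, v = 466.6·(-0.14403)/1.32741 + 253.9 = 203.2730
M3: Pc = R·M3+t = (-0.09630, -0.07601, +1.41693); u = 672.3·(-0.09630)/1.41693 + 321.8 = 276.1075, v = 466.6·(-0.07601)/1.41693 + 253.9 = 228.8700

c0=(308.06, 308.19) c1=(420.84, 287.72) c2=(385.55, 203.27) c3=(276.11, 228.87)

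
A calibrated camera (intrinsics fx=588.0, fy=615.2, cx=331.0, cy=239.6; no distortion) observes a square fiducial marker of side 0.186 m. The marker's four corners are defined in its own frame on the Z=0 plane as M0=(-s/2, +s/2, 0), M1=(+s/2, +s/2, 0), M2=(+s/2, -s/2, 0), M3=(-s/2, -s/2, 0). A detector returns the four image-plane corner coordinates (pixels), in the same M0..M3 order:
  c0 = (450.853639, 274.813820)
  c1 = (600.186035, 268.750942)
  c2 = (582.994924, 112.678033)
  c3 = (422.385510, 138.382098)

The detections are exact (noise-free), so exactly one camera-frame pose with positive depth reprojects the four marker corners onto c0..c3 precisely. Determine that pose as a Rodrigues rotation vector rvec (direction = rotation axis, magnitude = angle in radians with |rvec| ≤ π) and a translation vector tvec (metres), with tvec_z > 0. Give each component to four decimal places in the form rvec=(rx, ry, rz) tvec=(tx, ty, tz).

rvec=(0.4266, 0.4825, -0.1774) tvec=(0.2200, -0.0436, 0.7234)

Intrinsics K: fx=588.0, fy=615.2, cx=331.0, cy=239.6
Marker side s = 0.186 m; corners in marker frame (Z=0):
  M0 = (-0.0930, +0.0930, 0)
  M1 = (+0.0930, +0.0930, 0)
  M2 = (+0.0930, -0.0930, 0)
  M3 = (-0.0930, -0.0930, 0)
Detected image corners:
  c0 = (450.853639, 274.813820) px
  c1 = (600.186035, 268.750942) px
  c2 = (582.994924, 112.678033) px
  c3 = (422.385510, 138.382098) px
Planar DLT: solve 8×8 A·h = b for H (H[2,2]=1):
  H  [+487.94458 +376.41304 +509.80522]
  H  [-215.85844 +880.31225 +202.48093]
  H  [-0.66884 +0.48976 +1.00000]
B = K⁻¹H; ‖b₁‖=1.382306, ‖b₂‖=1.382306; λ = 2/(‖b₁‖+‖b₂‖) = 0.723429, sign → tz>0 ⇒ λ=+0.723429
r₁ = λ·B[:,0] = (+0.87270,-0.06539,-0.48385); r₂ = λ·B[:,1] = (+0.26366,+0.89719,+0.35431)
r₃ = r₁×r₂ = (+0.41094,-0.43678,+0.80022); SVD([r₁ r₂ r₃]) → R = UVᵀ:
  R  [+0.87270 +0.26366 +0.41094]
  R  [-0.06539 +0.89719 -0.43678]
  R  [-0.48385 +0.35431 +0.80022]
t = (+0.21999, -0.04365, +0.72343) m
tr R = 2.570113; θ = arccos((tr R − 1)/2) = 0.668009 rad = 38.274°
axis k = ((R−Rᵀ)₃₂, (R−Rᵀ)₁₃, (R−Rᵀ)₂₁) / (2 sinθ) = (+0.638563, +0.722281, -0.265609)
rvec = θ·k = (+0.426566, +0.482490, -0.177429)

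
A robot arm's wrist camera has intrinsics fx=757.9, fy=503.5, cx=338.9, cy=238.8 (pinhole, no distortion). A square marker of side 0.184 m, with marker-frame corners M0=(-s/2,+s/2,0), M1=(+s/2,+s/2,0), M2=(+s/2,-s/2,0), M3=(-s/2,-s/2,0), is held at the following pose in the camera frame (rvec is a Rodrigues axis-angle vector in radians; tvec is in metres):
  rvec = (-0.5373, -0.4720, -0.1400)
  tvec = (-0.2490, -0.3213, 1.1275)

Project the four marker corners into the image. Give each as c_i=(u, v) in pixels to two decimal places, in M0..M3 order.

c0=(115.36, 121.77) c1=(241.67, 130.14) c2=(219.79, 72.59) c3=(101.28, 60.45)

Intrinsics K: fx=757.9, fy=503.5, cx=338.9, cy=238.8
Marker side s = 0.184 m; corners in marker frame (Z=0):
  M0 = (-0.0920, +0.0920, 0)
  M1 = (+0.0920, +0.0920, 0)
  M2 = (+0.0920, -0.0920, 0)
  M3 = (-0.0920, -0.0920, 0)
rvec = (-0.5373, -0.4720, -0.1400), |rvec| = θ = 0.72875 rad = 41.754°
Rodrigues: sinθ=0.66594, 1−cosθ=0.25399; R = I + sinθ·[k]× + (1−cosθ)·[k]×²:
    [+0.88408 +0.24922 -0.39534]
    [-0.00664 +0.85256 +0.52259]
    [+0.46729 -0.45939 +0.75538]
t = (-0.2490, -0.3213, 1.1275) m
M0: Pc = R·M0+t = (-0.30741, -0.24225, +1.04225); u = 757.9·(-0.30741)/1.04225 + 338.9 = 115.3601, v = 503.5·(-0.24225)/1.04225 + 238.8 = 121.7694
M1: Pc = R·M1+t = (-0.14474, -0.24348, +1.12823); u = 757.9·(-0.14474)/1.12823 + 338.9 = 241.6716, v = 503.5·(-0.24348)/1.12823 + 238.8 = 130.1427
M2: Pc = R·M2+t = (-0.19059, -0.40035, +1.21275); u = 757.9·(-0.19059)/1.21275 + 338.9 = 219.7904, v = 503.5·(-0.40035)/1.21275 + 238.8 = 72.5879
M3: Pc = R·M3+t = (-0.35326, -0.39912, +1.12677); u = 757.9·(-0.35326)/1.12677 + 338.9 = 101.2846, v = 503.5·(-0.39912)/1.12677 + 238.8 = 60.4508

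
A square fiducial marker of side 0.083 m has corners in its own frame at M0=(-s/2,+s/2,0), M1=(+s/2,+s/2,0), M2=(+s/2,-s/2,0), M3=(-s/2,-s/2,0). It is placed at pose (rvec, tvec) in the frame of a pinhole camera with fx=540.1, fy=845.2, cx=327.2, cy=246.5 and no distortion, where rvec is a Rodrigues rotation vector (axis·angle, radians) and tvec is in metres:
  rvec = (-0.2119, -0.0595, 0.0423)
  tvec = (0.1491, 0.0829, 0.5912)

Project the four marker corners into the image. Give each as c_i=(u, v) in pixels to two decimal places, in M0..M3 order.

Intrinsics K: fx=540.1, fy=845.2, cx=327.2, cy=246.5
Marker side s = 0.083 m; corners in marker frame (Z=0):
  M0 = (-0.0415, +0.0415, 0)
  M1 = (+0.0415, +0.0415, 0)
  M2 = (+0.0415, -0.0415, 0)
  M3 = (-0.0415, -0.0415, 0)
rvec = (-0.2119, -0.0595, 0.0423), |rvec| = θ = 0.22412 rad = 12.841°
Rodrigues: sinθ=0.22225, 1−cosθ=0.02501; R = I + sinθ·[k]× + (1−cosθ)·[k]×²:
    [+0.99735 -0.03567 -0.06347]
    [+0.04822 +0.97675 +0.20888]
    [+0.05454 -0.21138 +0.97588]
t = (0.1491, 0.0829, 0.5912) m
M0: Pc = R·M0+t = (+0.10623, +0.12143, +0.58016); u = 540.1·(+0.10623)/0.58016 + 327.2 = 426.0940, v = 845.2·(+0.12143)/0.58016 + 246.5 = 423.4084
M1: Pc = R·M1+t = (+0.18901, +0.12544, +0.58469); u = 540.1·(+0.18901)/0.58469 + 327.2 = 501.7949, v = 845.2·(+0.12544)/0.58469 + 246.5 = 427.8248
M2: Pc = R·M2+t = (+0.19197, +0.04437, +0.60224); u = 540.1·(+0.19197)/0.60224 + 327.2 = 499.3636, v = 845.2·(+0.04437)/0.60224 + 246.5 = 308.7650
M3: Pc = R·M3+t = (+0.10919, +0.04036, +0.59771); u = 540.1·(+0.10919)/0.59771 + 327.2 = 425.8663, v = 845.2·(+0.04036)/0.59771 + 246.5 = 303.5766

c0=(426.09, 423.41) c1=(501.79, 427.82) c2=(499.36, 308.77) c3=(425.87, 303.58)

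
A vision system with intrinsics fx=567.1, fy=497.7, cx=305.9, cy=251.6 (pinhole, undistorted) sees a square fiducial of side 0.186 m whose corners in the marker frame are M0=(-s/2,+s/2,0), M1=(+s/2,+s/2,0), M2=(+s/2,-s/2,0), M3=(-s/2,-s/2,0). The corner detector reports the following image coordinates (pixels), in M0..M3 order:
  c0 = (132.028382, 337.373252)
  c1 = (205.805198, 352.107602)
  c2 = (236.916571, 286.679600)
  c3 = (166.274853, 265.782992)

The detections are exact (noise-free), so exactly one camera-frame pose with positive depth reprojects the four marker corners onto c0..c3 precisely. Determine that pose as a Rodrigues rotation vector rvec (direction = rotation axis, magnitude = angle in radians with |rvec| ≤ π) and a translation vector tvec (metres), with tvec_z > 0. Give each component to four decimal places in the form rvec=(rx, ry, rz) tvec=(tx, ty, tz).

Intrinsics K: fx=567.1, fy=497.7, cx=305.9, cy=251.6
Marker side s = 0.186 m; corners in marker frame (Z=0):
  M0 = (-0.0930, +0.0930, 0)
  M1 = (+0.0930, +0.0930, 0)
  M2 = (+0.0930, -0.0930, 0)
  M3 = (-0.0930, -0.0930, 0)
Detected image corners:
  c0 = (132.028382, 337.373252) px
  c1 = (205.805198, 352.107602) px
  c2 = (236.916571, 286.679600) px
  c3 = (166.274853, 265.782992) px
Planar DLT: solve 8×8 A·h = b for H (H[2,2]=1):
  H  [+478.42798 -177.72650 +186.91121]
  H  [+247.00304 +363.53085 +310.84776]
  H  [+0.48698 -0.01304 +1.00000]
B = K⁻¹H; ‖b₁‖=0.798257, ‖b₂‖=0.798257; λ = 2/(‖b₁‖+‖b₂‖) = 1.252729, sign → tz>0 ⇒ λ=+1.252729
r₁ = λ·B[:,0] = (+0.72778,+0.31332,+0.61006); r₂ = λ·B[:,1] = (-0.38379,+0.92328,-0.01633)
r₃ = r₁×r₂ = (-0.56837,-0.22225,+0.79219); SVD([r₁ r₂ r₃]) → R = UVᵀ:
  R  [+0.72778 -0.38379 -0.56837]
  R  [+0.31332 +0.92328 -0.22225]
  R  [+0.61006 -0.01633 +0.79219]
t = (-0.26285, +0.14913, +1.25273) m
tr R = 2.443247; θ = arccos((tr R − 1)/2) = 0.764652 rad = 43.811°
axis k = ((R−Rᵀ)₃₂, (R−Rᵀ)₁₃, (R−Rᵀ)₂₁) / (2 sinθ) = (+0.148723, -0.851109, +0.503482)
rvec = θ·k = (+0.113721, -0.650802, +0.384989)

rvec=(0.1137, -0.6508, 0.3850) tvec=(-0.2628, 0.1491, 1.2527)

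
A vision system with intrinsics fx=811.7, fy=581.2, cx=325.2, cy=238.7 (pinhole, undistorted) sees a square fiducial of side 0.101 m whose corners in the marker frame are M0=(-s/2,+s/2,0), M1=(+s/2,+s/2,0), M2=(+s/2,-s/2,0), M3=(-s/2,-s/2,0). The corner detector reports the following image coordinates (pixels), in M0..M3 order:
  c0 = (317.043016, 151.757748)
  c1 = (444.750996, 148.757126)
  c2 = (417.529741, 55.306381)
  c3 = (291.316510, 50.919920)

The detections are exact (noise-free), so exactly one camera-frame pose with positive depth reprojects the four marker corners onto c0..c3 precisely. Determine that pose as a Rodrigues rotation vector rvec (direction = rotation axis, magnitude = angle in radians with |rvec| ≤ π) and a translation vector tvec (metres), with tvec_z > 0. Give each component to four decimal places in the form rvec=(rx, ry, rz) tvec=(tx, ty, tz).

Intrinsics K: fx=811.7, fy=581.2, cx=325.2, cy=238.7
Marker side s = 0.101 m; corners in marker frame (Z=0):
  M0 = (-0.0505, +0.0505, 0)
  M1 = (+0.0505, +0.0505, 0)
  M2 = (+0.0505, -0.0505, 0)
  M3 = (-0.0505, -0.0505, 0)
Detected image corners:
  c0 = (317.043016, 151.757748) px
  c1 = (444.750996, 148.757126) px
  c2 = (417.529741, 55.306381) px
  c3 = (291.316510, 50.919920) px
Planar DLT: solve 8×8 A·h = b for H (H[2,2]=1):
  H  [+1534.46118 +161.67222 +369.89679]
  H  [+84.12360 +932.57196 +101.02648]
  H  [+0.75485 -0.27397 +1.00000]
B = K⁻¹H; ‖b₁‖=1.766034, ‖b₂‖=1.766034; λ = 2/(‖b₁‖+‖b₂‖) = 0.566241, sign → tz>0 ⇒ λ=+0.566241
r₁ = λ·B[:,0] = (+0.89919,-0.09359,+0.42743); r₂ = λ·B[:,1] = (+0.17493,+0.97228,-0.15513)
r₃ = r₁×r₂ = (-0.40106,+0.21427,+0.89064); SVD([r₁ r₂ r₃]) → R = UVᵀ:
  R  [+0.89919 +0.17493 -0.40106]
  R  [-0.09359 +0.97228 +0.21427]
  R  [+0.42743 -0.15513 +0.89064]
t = (+0.03118, -0.13413, +0.56624) m
tr R = 2.762116; θ = arccos((tr R − 1)/2) = 0.492702 rad = 28.230°
axis k = ((R−Rᵀ)₃₂, (R−Rᵀ)₁₃, (R−Rᵀ)₂₁) / (2 sinθ) = (-0.390477, -0.875763, -0.283844)
rvec = θ·k = (-0.192389, -0.431490, -0.139850)

rvec=(-0.1924, -0.4315, -0.1399) tvec=(0.0312, -0.1341, 0.5662)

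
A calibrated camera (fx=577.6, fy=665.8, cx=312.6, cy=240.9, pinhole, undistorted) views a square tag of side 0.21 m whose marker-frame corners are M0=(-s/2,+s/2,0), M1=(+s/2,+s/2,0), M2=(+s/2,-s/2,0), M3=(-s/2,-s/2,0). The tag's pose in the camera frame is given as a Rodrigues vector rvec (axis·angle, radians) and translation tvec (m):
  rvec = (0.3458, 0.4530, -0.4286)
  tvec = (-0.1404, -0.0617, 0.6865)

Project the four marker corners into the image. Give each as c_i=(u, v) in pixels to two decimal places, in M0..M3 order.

c0=(178.53, 294.65) c1=(307.52, 235.48) c2=(214.30, 39.76) c3=(90.15, 130.84)

Intrinsics K: fx=577.6, fy=665.8, cx=312.6, cy=240.9
Marker side s = 0.21 m; corners in marker frame (Z=0):
  M0 = (-0.1050, +0.1050, 0)
  M1 = (+0.1050, +0.1050, 0)
  M2 = (+0.1050, -0.1050, 0)
  M3 = (-0.1050, -0.1050, 0)
rvec = (0.3458, 0.4530, -0.4286), |rvec| = θ = 0.71308 rad = 40.857°
Rodrigues: sinθ=0.65417, 1−cosθ=0.24365; R = I + sinθ·[k]× + (1−cosθ)·[k]×²:
    [+0.81365 +0.46825 +0.34456]
    [-0.31813 +0.85468 -0.41026]
    [-0.48659 +0.22420 +0.84437]
t = (-0.1404, -0.0617, 0.6865) m
M0: Pc = R·M0+t = (-0.17667, +0.06144, +0.76113); u = 577.6·(-0.17667)/0.76113 + 312.6 = 178.5331, v = 665.8·(+0.06144)/0.76113 + 240.9 = 294.6489
M1: Pc = R·M1+t = (-0.00580, -0.00536, +0.65895); u = 577.6·(-0.00580)/0.65895 + 312.6 = 307.5154, v = 665.8·(-0.00536)/0.65895 + 240.9 = 235.4821
M2: Pc = R·M2+t = (-0.10413, -0.18484, +0.61187); u = 577.6·(-0.10413)/0.61187 + 312.6 = 214.2987, v = 665.8·(-0.18484)/0.61187 + 240.9 = 39.7620
M3: Pc = R·M3+t = (-0.27500, -0.11804, +0.71405); u = 577.6·(-0.27500)/0.71405 + 312.6 = 90.1516, v = 665.8·(-0.11804)/0.71405 + 240.9 = 130.8385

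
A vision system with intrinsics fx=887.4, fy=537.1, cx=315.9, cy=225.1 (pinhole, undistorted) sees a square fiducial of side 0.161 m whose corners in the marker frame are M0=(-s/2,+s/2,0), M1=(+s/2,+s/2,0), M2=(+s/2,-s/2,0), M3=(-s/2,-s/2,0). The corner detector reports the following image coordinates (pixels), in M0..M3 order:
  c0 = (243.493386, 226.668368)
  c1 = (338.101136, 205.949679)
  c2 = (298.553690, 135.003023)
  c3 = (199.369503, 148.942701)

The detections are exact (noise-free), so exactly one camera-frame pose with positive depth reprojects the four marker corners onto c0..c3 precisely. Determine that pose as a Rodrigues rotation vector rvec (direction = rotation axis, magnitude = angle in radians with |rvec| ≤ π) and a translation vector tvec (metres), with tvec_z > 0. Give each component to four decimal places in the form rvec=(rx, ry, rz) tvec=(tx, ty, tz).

rvec=(-0.0668, -0.6955, -0.3308) tvec=(-0.0545, -0.0953, 1.1075)

Intrinsics K: fx=887.4, fy=537.1, cx=315.9, cy=225.1
Marker side s = 0.161 m; corners in marker frame (Z=0):
  M0 = (-0.0805, +0.0805, 0)
  M1 = (+0.0805, +0.0805, 0)
  M2 = (+0.0805, -0.0805, 0)
  M3 = (-0.0805, -0.0805, 0)
Detected image corners:
  c0 = (243.493386, 226.668368) px
  c1 = (338.101136, 205.949679) px
  c2 = (298.553690, 135.003023) px
  c3 = (199.369503, 148.942701) px
Planar DLT: solve 8×8 A·h = b for H (H[2,2]=1):
  H  [+757.44270 +271.15447 +272.20348]
  H  [-4.38886 +468.68030 +178.87131]
  H  [+0.57676 +0.04434 +1.00000]
B = K⁻¹H; ‖b₁‖=0.902943, ‖b₂‖=0.902943; λ = 2/(‖b₁‖+‖b₂‖) = 1.107490, sign → tz>0 ⇒ λ=+1.107490
r₁ = λ·B[:,0] = (+0.71791,-0.27675,+0.63875); r₂ = λ·B[:,1] = (+0.32093,+0.94583,+0.04910)
r₃ = r₁×r₂ = (-0.61774,+0.16974,+0.76784); SVD([r₁ r₂ r₃]) → R = UVᵀ:
  R  [+0.71791 +0.32093 -0.61774]
  R  [-0.27675 +0.94583 +0.16974]
  R  [+0.63875 +0.04910 +0.76784]
t = (-0.05453, -0.09532, +1.10749) m
tr R = 2.431589; θ = arccos((tr R − 1)/2) = 0.773035 rad = 44.292°
axis k = ((R−Rᵀ)₃₂, (R−Rᵀ)₁₃, (R−Rᵀ)₂₁) / (2 sinθ) = (-0.086379, -0.899667, -0.427946)
rvec = θ·k = (-0.066774, -0.695475, -0.330817)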